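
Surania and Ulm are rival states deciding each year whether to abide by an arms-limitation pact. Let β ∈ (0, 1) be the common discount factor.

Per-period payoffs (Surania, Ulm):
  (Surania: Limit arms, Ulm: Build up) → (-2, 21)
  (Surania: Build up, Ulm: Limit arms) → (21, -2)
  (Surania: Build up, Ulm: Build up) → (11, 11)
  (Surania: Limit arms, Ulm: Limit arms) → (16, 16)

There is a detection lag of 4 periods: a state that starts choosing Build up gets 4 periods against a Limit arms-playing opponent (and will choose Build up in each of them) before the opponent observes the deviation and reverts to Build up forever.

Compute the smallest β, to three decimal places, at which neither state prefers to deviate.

0.841

Deviating for the 4 undetected periods gains 21−16 = 5 per period over cooperation, then loses 16−11 = 5 per period forever once punishment starts.
Gain: 5(1 + β + … + β^3); loss: 5·β^4/(1−β).
No profitable deviation ⇔ 5(1−β^4) ≤ 5·β^4, i.e. β^4 ≥ 5/(5+5) = 1/2.
Hence β ≥ (1/2)^(1/4) ≈ 0.841.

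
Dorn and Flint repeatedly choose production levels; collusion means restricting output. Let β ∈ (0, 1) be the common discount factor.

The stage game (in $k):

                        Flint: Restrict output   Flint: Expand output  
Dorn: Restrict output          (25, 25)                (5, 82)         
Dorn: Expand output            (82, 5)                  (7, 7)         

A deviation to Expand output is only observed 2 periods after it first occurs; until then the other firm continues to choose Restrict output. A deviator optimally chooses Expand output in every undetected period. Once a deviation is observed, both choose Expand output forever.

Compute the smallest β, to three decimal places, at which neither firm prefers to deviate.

0.872

The best deviation is to choose Expand output for all 2 undetected periods, earning 82 each, then 7 forever once detected.
Deviation value: 82(1−β^2)/(1−β) + 7β^2/(1−β); cooperation value: 25/(1−β).
IC: 25 ≥ 82(1−β^2) + 7β^2 = 82 − 75β^2.
So β^2 ≥ 57/75 = 19/25, giving β ≥ (19/25)^(1/2) ≈ 0.872.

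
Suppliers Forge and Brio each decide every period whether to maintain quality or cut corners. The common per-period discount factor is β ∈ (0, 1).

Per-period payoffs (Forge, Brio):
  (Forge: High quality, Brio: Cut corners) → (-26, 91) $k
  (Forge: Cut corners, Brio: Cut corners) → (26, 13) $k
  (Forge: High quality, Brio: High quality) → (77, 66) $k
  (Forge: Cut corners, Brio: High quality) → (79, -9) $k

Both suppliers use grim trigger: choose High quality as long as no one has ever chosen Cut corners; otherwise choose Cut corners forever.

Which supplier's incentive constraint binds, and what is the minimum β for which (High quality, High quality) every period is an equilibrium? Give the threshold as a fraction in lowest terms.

Brio; β ≥ 25/78

For Forge: deviation gain 79−77 = 2, per-period punishment loss 77−26 = 51. IC gives β ≥ 2/53.
For Brio: gain 25, loss 53 per period, so β ≥ 25/78.
The tighter constraint is Brio's, so cooperation needs β ≥ 25/78.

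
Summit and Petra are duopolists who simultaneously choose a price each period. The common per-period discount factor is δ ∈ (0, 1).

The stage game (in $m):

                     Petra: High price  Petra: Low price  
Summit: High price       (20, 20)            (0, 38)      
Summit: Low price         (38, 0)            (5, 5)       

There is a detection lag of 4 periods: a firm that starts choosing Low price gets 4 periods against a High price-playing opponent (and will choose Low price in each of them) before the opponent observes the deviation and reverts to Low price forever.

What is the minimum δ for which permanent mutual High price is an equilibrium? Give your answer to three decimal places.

0.859

Deviating for the 4 undetected periods gains 38−20 = 18 per period over cooperation, then loses 20−5 = 15 per period forever once punishment starts.
Gain: 18(1 + δ + … + δ^3); loss: 15·δ^4/(1−δ).
No profitable deviation ⇔ 18(1−δ^4) ≤ 15·δ^4, i.e. δ^4 ≥ 18/(18+15) = 6/11.
Hence δ ≥ (6/11)^(1/4) ≈ 0.859.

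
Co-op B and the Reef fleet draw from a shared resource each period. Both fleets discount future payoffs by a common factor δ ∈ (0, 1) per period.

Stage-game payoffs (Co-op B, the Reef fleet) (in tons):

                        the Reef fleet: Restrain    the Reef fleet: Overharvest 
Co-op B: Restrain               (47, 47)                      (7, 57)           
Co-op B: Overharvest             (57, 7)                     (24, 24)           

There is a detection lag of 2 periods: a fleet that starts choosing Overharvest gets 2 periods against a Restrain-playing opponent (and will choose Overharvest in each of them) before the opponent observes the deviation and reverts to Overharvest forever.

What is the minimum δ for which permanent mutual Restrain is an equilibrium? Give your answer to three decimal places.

A deviator earns 57 for 2 periods, then 24 forever; cooperating earns 47 forever. Multiplying the IC by (1−δ):
47 ≥ 57(1−δ^2) + 24δ^2, so 33·δ^2 ≥ 10 and δ^2 ≥ 10/33.
δ ≥ (10/33)^(1/2) ≈ 0.550.

0.550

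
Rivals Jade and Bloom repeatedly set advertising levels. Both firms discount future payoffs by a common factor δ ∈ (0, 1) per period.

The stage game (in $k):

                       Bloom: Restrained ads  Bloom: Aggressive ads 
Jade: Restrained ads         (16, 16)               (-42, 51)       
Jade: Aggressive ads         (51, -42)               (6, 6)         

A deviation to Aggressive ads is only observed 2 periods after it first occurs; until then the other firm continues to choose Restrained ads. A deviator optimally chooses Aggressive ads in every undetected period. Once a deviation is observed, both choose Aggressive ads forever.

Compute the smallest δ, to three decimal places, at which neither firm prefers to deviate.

A deviator earns 51 for 2 periods, then 6 forever; cooperating earns 16 forever. Multiplying the IC by (1−δ):
16 ≥ 51(1−δ^2) + 6δ^2, so 45·δ^2 ≥ 35 and δ^2 ≥ 7/9.
δ ≥ (7/9)^(1/2) ≈ 0.882.

0.882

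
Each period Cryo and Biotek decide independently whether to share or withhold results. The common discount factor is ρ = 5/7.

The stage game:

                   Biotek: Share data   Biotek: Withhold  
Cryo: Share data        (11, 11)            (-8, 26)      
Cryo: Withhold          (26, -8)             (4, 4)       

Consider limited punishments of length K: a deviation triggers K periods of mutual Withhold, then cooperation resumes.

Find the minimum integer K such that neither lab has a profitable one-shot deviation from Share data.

6

No profitable deviation requires (11−4)(ρ+…+ρ^K) ≥ 26−11, i.e. ρ+…+ρ^K ≥ 15/7 ≈ 2.1429.
With ρ = 5/7, the partial sums are K=1: 0.7143, K=2: 1.2245, K=3: 1.5889, K=4: 1.8492, K=5: 2.0352, K=6: 2.1680.
K = 6 is the first length at which the sum reaches 2.1429.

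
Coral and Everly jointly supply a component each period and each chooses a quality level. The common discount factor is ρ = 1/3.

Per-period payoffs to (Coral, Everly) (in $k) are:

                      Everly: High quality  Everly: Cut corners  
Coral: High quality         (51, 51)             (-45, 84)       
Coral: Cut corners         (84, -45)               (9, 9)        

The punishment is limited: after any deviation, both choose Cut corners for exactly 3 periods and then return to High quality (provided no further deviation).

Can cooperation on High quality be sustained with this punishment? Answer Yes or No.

IC: ρ+…+ρ^3 ≥ (84−51)/(51−9) = 11/14.
At ρ = 1/3: partial sum = 0.4815 < 0.7857. Cooperation not sustainable.

No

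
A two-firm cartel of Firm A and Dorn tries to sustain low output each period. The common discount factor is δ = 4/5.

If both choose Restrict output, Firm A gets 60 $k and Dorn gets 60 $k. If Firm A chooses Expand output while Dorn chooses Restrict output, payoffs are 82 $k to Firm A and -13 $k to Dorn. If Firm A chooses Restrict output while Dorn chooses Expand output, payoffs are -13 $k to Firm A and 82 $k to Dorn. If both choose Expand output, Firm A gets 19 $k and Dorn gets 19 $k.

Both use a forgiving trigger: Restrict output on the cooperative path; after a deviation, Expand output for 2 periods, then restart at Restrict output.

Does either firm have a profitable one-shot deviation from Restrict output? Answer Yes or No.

IC: δ+…+δ^2 ≥ (82−60)/(60−19) = 22/41.
At δ = 4/5: partial sum = 1.4400 ≥ 0.5366. Cooperation sustainable.

No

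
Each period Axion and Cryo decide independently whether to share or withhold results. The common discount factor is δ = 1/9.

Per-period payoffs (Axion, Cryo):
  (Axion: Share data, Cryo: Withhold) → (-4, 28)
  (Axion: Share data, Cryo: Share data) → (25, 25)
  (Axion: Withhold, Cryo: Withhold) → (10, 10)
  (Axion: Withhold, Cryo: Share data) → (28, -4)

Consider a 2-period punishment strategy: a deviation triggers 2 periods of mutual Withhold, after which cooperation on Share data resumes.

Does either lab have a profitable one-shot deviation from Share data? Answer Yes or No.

A one-shot deviation gives 28 now, then 10 for 2 periods, then back to 25.
Gain from deviating: (28−25) today; loss: (25−10) in each of the next 2 periods.
No-deviation condition: (25−10)(δ+…+δ^2) ≥ 28−25, i.e. δ+…+δ^2 ≥ 1/5.
At δ = 1/9: δ+…+δ^2 = 0.1235 < 0.2000.
So cooperation is not sustainable.

Yes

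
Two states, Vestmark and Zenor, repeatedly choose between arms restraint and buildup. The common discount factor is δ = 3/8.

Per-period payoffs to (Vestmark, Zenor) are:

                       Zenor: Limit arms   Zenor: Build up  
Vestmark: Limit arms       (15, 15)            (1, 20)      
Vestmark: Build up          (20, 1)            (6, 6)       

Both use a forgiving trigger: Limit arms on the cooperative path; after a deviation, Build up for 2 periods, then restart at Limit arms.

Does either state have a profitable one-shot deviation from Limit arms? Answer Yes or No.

Yes

Comparing payoff streams over the 3 periods until play realigns: cooperate → 15(1+δ+…+δ^2); deviate → 20 + 6(δ+…+δ^2).
Cooperation is sustained iff (15−6)(δ+…+δ^2) ≥ 20−15.
δ+…+δ^2 = 3/8·(1−(3/8)^2)/(1−3/8) = 0.5156, and (20−15)/(15−6) = 0.5556.
0.5156 < 0.5556, so cooperation is not sustainable.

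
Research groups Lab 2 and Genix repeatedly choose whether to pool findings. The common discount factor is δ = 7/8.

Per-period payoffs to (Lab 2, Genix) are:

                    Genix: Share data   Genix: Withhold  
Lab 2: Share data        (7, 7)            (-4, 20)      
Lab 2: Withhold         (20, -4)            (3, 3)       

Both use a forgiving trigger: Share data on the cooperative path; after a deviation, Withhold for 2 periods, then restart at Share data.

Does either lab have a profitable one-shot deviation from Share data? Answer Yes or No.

Yes

IC: δ+…+δ^2 ≥ (20−7)/(7−3) = 13/4.
At δ = 7/8: partial sum = 1.6406 < 3.2500. Cooperation not sustainable.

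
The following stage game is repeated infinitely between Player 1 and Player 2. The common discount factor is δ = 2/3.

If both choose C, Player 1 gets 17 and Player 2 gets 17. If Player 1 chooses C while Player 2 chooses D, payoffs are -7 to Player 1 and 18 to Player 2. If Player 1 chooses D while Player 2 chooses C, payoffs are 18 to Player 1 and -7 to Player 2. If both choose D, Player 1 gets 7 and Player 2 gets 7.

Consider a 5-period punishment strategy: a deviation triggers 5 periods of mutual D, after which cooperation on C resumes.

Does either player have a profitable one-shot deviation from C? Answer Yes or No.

A one-shot deviation gives 18 now, then 7 for 5 periods, then back to 17.
Gain from deviating: (18−17) today; loss: (17−7) in each of the next 5 periods.
No-deviation condition: (17−7)(δ+…+δ^5) ≥ 18−17, i.e. δ+…+δ^5 ≥ 1/10.
At δ = 2/3: δ+…+δ^5 = 1.7366 ≥ 0.1000.
So cooperation is sustainable.

No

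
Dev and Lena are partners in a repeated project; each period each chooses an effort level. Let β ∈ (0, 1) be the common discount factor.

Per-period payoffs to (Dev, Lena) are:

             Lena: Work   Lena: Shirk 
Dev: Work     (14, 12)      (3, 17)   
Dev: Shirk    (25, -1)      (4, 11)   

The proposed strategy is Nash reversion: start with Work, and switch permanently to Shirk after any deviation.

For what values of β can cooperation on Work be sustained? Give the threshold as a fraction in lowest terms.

Dev: cooperation gives 14 each period; deviation gives 25 once then 4 forever.
  14/(1−β) ≥ 25 + 4β/(1−β) ⇒ β ≥ 11/21.
Lena: cooperation gives 12 each period; deviation gives 17 once then 11 forever.
  β ≥ 5/6.
Both must hold, so the binding constraint is Lena's: β ≥ 5/6.

5/6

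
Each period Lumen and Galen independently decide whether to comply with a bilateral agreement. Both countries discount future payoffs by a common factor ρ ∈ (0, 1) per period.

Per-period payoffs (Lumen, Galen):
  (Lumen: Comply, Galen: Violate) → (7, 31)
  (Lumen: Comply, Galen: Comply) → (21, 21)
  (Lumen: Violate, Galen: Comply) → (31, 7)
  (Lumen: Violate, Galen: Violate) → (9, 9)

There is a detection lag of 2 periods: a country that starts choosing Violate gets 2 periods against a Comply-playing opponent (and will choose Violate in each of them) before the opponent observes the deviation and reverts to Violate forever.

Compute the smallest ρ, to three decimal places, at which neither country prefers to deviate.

A deviator earns 31 for 2 periods, then 9 forever; cooperating earns 21 forever. Multiplying the IC by (1−ρ):
21 ≥ 31(1−ρ^2) + 9ρ^2, so 22·ρ^2 ≥ 10 and ρ^2 ≥ 5/11.
ρ ≥ (5/11)^(1/2) ≈ 0.674.

0.674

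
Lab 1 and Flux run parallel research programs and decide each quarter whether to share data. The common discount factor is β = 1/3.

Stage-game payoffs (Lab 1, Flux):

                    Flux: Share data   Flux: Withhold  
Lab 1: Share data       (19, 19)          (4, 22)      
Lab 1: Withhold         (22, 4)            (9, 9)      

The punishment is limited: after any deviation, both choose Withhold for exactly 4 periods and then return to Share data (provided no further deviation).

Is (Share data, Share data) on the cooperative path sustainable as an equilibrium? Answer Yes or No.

IC: β+…+β^4 ≥ (22−19)/(19−9) = 3/10.
At β = 1/3: partial sum = 0.4938 ≥ 0.3000. Cooperation sustainable.

Yes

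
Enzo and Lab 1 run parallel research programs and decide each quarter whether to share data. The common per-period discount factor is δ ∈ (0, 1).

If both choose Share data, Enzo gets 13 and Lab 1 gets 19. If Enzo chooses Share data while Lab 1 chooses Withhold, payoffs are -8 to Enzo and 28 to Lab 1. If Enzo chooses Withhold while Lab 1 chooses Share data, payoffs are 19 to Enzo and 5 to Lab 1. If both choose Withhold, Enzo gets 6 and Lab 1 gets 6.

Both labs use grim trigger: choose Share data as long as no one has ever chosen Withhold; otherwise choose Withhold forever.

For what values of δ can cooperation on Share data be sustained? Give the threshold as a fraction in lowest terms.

6/13

For Enzo: deviation gain 19−13 = 6, per-period punishment loss 13−6 = 7. IC gives δ ≥ 6/13.
For Lab 1: gain 9, loss 13 per period, so δ ≥ 9/22.
The tighter constraint is Enzo's, so cooperation needs δ ≥ 6/13.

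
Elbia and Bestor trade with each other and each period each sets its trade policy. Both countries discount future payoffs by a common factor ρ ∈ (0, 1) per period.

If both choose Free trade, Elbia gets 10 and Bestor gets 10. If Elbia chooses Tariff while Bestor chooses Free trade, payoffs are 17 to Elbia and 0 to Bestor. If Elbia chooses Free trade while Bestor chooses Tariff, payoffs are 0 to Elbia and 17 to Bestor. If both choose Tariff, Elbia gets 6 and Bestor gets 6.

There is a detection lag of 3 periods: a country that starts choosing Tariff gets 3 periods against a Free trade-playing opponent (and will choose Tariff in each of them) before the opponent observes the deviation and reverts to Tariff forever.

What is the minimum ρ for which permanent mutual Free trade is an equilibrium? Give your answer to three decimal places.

Deviating for the 3 undetected periods gains 17−10 = 7 per period over cooperation, then loses 10−6 = 4 per period forever once punishment starts.
Gain: 7(1 + ρ + … + ρ^2); loss: 4·ρ^3/(1−ρ).
No profitable deviation ⇔ 7(1−ρ^3) ≤ 4·ρ^3, i.e. ρ^3 ≥ 7/(7+4) = 7/11.
Hence ρ ≥ (7/11)^(1/3) ≈ 0.860.

0.860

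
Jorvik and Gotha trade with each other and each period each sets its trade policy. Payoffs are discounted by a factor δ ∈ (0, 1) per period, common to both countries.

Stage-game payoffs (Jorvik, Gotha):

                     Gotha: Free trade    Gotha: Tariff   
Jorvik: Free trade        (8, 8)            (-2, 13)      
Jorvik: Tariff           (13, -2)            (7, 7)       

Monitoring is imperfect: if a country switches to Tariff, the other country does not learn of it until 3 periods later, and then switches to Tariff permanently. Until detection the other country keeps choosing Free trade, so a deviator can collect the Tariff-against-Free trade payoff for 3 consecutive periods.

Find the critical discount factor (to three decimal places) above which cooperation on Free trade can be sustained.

0.941

A deviator earns 13 for 3 periods, then 7 forever; cooperating earns 8 forever. Multiplying the IC by (1−δ):
8 ≥ 13(1−δ^3) + 7δ^3, so 6·δ^3 ≥ 5 and δ^3 ≥ 5/6.
δ ≥ (5/6)^(1/3) ≈ 0.941.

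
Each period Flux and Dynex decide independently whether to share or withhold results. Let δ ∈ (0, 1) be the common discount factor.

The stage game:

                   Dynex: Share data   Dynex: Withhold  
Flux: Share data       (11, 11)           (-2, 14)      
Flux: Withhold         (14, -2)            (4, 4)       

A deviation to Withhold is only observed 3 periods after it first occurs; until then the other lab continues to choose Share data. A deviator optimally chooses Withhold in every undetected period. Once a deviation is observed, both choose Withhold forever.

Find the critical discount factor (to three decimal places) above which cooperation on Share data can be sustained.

A deviator earns 14 for 3 periods, then 4 forever; cooperating earns 11 forever. Multiplying the IC by (1−δ):
11 ≥ 14(1−δ^3) + 4δ^3, so 10·δ^3 ≥ 3 and δ^3 ≥ 3/10.
δ ≥ (3/10)^(1/3) ≈ 0.669.

0.669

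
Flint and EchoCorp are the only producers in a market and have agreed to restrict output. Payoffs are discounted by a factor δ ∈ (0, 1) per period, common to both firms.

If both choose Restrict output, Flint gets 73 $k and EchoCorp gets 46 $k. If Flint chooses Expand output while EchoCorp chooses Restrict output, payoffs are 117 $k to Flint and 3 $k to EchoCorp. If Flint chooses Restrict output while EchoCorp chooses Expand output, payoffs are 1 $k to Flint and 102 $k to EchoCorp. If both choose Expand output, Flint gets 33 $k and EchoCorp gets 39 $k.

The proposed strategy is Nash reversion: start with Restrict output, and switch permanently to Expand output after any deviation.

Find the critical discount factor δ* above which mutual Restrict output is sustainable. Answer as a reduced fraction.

8/9

Flint: cooperation gives 73 each period; deviation gives 117 once then 33 forever.
  73/(1−δ) ≥ 117 + 33δ/(1−δ) ⇒ δ ≥ 44/84 = 11/21.
EchoCorp: cooperation gives 46 each period; deviation gives 102 once then 39 forever.
  δ ≥ 56/63 = 8/9.
Both must hold, so the binding constraint is EchoCorp's: δ ≥ 8/9.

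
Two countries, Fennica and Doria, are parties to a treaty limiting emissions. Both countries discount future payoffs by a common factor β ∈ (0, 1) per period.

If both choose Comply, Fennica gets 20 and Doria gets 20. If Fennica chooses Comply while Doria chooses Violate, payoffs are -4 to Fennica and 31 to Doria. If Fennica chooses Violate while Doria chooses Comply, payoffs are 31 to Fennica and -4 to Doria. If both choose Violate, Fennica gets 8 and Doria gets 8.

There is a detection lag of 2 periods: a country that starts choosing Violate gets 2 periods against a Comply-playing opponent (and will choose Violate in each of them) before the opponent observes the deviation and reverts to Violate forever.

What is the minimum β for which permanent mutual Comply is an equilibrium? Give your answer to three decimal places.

0.692

A deviator earns 31 for 2 periods, then 8 forever; cooperating earns 20 forever. Multiplying the IC by (1−β):
20 ≥ 31(1−β^2) + 8β^2, so 23·β^2 ≥ 11 and β^2 ≥ 11/23.
β ≥ (11/23)^(1/2) ≈ 0.692.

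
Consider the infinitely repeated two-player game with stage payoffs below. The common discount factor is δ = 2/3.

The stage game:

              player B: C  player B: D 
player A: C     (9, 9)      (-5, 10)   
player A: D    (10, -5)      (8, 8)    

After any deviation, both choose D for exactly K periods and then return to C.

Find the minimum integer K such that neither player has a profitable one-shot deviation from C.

No profitable deviation requires (9−8)(δ+…+δ^K) ≥ 10−9, i.e. δ+…+δ^K ≥ 1 ≈ 1.0000.
With δ = 2/3, the partial sums are K=1: 0.6667, K=2: 1.1111.
K = 2 is the first length at which the sum reaches 1.0000.

2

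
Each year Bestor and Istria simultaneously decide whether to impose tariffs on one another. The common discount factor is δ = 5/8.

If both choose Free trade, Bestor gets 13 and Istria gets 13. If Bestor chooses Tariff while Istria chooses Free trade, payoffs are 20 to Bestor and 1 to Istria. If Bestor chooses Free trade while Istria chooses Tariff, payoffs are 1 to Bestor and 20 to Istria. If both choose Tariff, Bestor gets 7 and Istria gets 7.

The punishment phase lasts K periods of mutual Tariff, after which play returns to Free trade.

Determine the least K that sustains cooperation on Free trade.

3

IC: δ(1−δ^K)/(1−δ) ≥ (20−13)/(13−7) = 7/6.
With δ = 5/8: need 1 − δ^K ≥ 7/6·(1−5/8)/(5/8), i.e. δ^K ≤ 0.3000.
Since (5/8)^2 = 0.3906 and (5/8)^3 = 0.2441, the smallest such K is 3.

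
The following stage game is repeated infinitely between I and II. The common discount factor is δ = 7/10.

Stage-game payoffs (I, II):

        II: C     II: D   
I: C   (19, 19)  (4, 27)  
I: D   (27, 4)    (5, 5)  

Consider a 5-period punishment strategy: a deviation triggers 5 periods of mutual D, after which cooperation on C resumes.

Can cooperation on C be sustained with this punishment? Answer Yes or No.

Yes

A one-shot deviation gives 27 now, then 5 for 5 periods, then back to 19.
Gain from deviating: (27−19) today; loss: (19−5) in each of the next 5 periods.
No-deviation condition: (19−5)(δ+…+δ^5) ≥ 27−19, i.e. δ+…+δ^5 ≥ 4/7.
At δ = 7/10: δ+…+δ^5 = 1.9412 ≥ 0.5714.
So cooperation is sustainable.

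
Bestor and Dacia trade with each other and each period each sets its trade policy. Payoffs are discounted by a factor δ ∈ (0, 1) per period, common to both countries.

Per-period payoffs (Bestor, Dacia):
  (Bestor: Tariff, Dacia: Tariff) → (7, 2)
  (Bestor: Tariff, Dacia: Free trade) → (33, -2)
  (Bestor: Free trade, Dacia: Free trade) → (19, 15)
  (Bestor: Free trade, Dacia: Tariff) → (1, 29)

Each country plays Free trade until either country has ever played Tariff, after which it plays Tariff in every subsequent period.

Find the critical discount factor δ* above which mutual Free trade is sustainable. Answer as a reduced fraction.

7/13

Bestor's threshold: (33−19)/(33−7) = 7/13.
Dacia's threshold: (29−15)/(29−2) = 14/27.
7/13 > 14/27, so Bestor binds and δ* = 7/13.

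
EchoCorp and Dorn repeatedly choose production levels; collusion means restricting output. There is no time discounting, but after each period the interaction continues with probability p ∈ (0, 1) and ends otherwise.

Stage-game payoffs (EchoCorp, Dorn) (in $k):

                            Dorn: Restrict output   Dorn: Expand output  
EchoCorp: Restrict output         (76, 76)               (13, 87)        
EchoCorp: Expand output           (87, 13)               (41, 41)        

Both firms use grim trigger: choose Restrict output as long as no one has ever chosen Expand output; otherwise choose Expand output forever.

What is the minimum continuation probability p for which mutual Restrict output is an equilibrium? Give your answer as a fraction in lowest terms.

Expected cooperation value is 76 + p·76 + p²·76 + … = 76/(1−p); deviation gives 87 + p·41/(1−p).
76 ≥ 87(1−p) + 41p ⇒ 46p ≥ 11 ⇒ p ≥ 11/46.

11/46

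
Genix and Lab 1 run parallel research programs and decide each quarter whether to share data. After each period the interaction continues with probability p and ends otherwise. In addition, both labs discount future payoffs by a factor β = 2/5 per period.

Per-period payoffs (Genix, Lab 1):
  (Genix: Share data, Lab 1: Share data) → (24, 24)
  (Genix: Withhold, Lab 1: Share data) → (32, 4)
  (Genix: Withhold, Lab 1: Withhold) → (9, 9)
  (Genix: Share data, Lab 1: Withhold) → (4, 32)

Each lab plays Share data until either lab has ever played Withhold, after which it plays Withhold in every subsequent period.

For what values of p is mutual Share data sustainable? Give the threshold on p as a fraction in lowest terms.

Expected continuation weight on next period's payoff is β·p = 2/5·p, which plays the role of the discount factor.
Cooperation requires 2/5·p ≥ (32−24)/(32−9) = 8/23, hence p ≥ 20/23.

20/23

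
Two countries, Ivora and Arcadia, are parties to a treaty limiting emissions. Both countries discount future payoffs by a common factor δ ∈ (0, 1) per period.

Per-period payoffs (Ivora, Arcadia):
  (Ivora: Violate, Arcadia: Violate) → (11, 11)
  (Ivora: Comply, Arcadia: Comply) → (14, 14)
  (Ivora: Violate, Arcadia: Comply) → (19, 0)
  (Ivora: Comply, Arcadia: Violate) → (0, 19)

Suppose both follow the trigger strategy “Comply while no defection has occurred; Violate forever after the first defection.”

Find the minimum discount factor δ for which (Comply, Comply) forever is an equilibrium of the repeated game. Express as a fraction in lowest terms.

5/8

Cooperation forever yields 14 each period: 14/(1−δ).
Deviating yields 19 once, then 11 forever: 19 + 11δ/(1−δ).
No profitable deviation requires 14/(1−δ) ≥ 19 + 11δ/(1−δ).
Multiplying by (1−δ): 14 ≥ 19(1−δ) + 11δ = 19 − 8δ.
So 8δ ≥ 5, i.e. δ ≥ 5/8.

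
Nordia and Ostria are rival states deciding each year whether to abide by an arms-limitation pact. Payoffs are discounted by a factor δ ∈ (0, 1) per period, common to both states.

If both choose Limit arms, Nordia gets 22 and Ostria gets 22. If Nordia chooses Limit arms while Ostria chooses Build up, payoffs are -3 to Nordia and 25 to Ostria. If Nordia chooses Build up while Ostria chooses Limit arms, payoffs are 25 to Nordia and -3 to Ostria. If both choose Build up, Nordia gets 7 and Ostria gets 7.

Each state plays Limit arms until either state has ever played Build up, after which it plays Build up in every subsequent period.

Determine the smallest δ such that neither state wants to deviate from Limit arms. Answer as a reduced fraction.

1/6

Under grim trigger the critical discount factor is (T−C)/(T−P) with T = 25, C = 22, P = 7.
δ* = (25−22)/(25−7) = 3/18 = 1/6.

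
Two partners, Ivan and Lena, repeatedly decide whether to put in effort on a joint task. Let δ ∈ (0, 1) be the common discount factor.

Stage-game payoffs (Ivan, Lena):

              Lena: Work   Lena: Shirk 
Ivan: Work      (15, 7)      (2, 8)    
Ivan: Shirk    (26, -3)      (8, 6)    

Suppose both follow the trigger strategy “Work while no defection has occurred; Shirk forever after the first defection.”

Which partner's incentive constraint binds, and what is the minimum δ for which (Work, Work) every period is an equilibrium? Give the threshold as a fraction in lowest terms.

Ivan: cooperation gives 15 each period; deviation gives 26 once then 8 forever.
  15/(1−δ) ≥ 26 + 8δ/(1−δ) ⇒ δ ≥ 11/18.
Lena: cooperation gives 7 each period; deviation gives 8 once then 6 forever.
  δ ≥ 1/2.
Both must hold, so the binding constraint is Ivan's: δ ≥ 11/18.

Ivan; δ ≥ 11/18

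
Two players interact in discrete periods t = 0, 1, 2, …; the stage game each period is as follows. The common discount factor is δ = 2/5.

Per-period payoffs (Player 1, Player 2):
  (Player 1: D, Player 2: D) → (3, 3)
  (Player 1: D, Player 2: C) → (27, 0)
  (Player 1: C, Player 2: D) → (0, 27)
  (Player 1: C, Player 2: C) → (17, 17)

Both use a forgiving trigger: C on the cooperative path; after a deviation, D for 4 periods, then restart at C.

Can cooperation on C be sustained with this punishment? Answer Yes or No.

No

A one-shot deviation gives 27 now, then 3 for 4 periods, then back to 17.
Gain from deviating: (27−17) today; loss: (17−3) in each of the next 4 periods.
No-deviation condition: (17−3)(δ+…+δ^4) ≥ 27−17, i.e. δ+…+δ^4 ≥ 5/7.
At δ = 2/5: δ+…+δ^4 = 0.6496 < 0.7143.
So cooperation is not sustainable.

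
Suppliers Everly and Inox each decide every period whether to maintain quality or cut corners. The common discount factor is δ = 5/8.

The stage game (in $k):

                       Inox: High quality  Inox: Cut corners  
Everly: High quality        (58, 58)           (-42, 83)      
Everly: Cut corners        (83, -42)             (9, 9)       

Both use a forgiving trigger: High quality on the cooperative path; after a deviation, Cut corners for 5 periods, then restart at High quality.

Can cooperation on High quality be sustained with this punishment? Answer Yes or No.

A one-shot deviation gives 83 now, then 9 for 5 periods, then back to 58.
Gain from deviating: (83−58) today; loss: (58−9) in each of the next 5 periods.
No-deviation condition: (58−9)(δ+…+δ^5) ≥ 83−58, i.e. δ+…+δ^5 ≥ 25/49.
At δ = 5/8: δ+…+δ^5 = 1.5077 ≥ 0.5102.
So cooperation is sustainable.

Yes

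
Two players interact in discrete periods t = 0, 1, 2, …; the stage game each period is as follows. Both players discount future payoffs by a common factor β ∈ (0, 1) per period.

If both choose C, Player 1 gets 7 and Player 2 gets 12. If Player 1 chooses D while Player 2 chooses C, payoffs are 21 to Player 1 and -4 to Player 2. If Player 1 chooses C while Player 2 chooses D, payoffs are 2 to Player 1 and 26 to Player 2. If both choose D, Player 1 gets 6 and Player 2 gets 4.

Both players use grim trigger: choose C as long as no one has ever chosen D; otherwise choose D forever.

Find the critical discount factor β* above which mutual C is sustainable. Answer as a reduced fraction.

14/15

For Player 1: deviation gain 21−7 = 14, per-period punishment loss 7−6 = 1. IC gives β ≥ 14/15.
For Player 2: gain 14, loss 8 per period, so β ≥ 14/22 = 7/11.
The tighter constraint is Player 1's, so cooperation needs β ≥ 14/15.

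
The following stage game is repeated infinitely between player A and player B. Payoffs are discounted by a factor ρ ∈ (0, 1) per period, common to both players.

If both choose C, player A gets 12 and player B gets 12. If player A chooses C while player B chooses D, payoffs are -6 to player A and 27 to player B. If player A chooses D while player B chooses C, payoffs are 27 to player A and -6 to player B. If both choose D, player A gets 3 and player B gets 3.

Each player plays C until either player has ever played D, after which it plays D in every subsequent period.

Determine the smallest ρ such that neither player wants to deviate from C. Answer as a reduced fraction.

5/8

Cooperation forever yields 12 each period: 12/(1−ρ).
Deviating yields 27 once, then 3 forever: 27 + 3ρ/(1−ρ).
No profitable deviation requires 12/(1−ρ) ≥ 27 + 3ρ/(1−ρ).
Multiplying by (1−ρ): 12 ≥ 27(1−ρ) + 3ρ = 27 − 24ρ.
So 24ρ ≥ 15, i.e. ρ ≥ 15/24 = 5/8.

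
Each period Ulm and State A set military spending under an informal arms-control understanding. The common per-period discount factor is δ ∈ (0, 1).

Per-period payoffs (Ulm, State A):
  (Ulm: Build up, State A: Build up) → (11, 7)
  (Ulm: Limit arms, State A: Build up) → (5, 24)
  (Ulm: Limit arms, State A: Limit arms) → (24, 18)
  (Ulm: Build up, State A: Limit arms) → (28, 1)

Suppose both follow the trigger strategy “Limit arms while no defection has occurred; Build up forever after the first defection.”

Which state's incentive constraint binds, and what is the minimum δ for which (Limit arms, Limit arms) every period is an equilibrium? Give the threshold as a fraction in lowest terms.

Ulm's threshold: (28−24)/(28−11) = 4/17.
State A's threshold: (24−18)/(24−7) = 6/17.
4/17 < 6/17, so State A binds and δ* = 6/17.

State A; δ ≥ 6/17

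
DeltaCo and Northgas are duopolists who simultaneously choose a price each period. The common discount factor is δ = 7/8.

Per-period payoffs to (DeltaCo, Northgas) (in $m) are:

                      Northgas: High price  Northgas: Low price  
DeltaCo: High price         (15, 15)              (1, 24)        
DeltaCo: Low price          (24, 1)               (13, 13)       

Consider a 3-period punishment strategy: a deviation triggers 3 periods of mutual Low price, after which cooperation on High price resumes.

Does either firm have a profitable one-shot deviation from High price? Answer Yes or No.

A one-shot deviation gives 24 now, then 13 for 3 periods, then back to 15.
Gain from deviating: (24−15) today; loss: (15−13) in each of the next 3 periods.
No-deviation condition: (15−13)(δ+…+δ^3) ≥ 24−15, i.e. δ+…+δ^3 ≥ 9/2.
At δ = 7/8: δ+…+δ^3 = 2.3105 < 4.5000.
So cooperation is not sustainable.

Yes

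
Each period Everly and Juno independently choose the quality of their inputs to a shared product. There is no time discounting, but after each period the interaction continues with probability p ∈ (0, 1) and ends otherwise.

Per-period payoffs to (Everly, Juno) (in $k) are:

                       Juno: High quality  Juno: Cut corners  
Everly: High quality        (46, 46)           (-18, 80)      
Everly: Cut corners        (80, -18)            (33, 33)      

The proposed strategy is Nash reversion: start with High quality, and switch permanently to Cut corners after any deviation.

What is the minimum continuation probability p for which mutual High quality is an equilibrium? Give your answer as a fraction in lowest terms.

With no time discounting, the continuation probability p plays the role of the discount factor.
Grim-trigger IC: 46/(1−p) ≥ 80 + 33p/(1−p) ⇒ p ≥ (80−46)/(80−33) = 34/47.

34/47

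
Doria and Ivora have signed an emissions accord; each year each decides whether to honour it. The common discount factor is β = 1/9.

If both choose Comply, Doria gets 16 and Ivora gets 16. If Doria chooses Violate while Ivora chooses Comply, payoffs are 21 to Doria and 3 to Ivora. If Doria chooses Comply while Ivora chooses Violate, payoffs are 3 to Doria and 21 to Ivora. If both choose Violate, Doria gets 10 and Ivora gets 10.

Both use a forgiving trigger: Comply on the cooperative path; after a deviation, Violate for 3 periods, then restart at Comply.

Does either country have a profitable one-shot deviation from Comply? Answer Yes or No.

A one-shot deviation gives 21 now, then 10 for 3 periods, then back to 16.
Gain from deviating: (21−16) today; loss: (16−10) in each of the next 3 periods.
No-deviation condition: (16−10)(β+…+β^3) ≥ 21−16, i.e. β+…+β^3 ≥ 5/6.
At β = 1/9: β+…+β^3 = 0.1248 < 0.8333.
So cooperation is not sustainable.

Yes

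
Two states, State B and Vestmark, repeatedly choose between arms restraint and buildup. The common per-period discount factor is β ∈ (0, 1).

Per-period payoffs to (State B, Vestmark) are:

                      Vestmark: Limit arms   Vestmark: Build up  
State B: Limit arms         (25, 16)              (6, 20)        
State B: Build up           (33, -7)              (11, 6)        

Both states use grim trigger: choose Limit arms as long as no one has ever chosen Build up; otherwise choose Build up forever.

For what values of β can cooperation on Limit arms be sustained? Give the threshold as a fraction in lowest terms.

State B: cooperation gives 25 each period; deviation gives 33 once then 11 forever.
  25/(1−β) ≥ 33 + 11β/(1−β) ⇒ β ≥ 8/22 = 4/11.
Vestmark: cooperation gives 16 each period; deviation gives 20 once then 6 forever.
  β ≥ 4/14 = 2/7.
Both must hold, so the binding constraint is State B's: β ≥ 4/11.

4/11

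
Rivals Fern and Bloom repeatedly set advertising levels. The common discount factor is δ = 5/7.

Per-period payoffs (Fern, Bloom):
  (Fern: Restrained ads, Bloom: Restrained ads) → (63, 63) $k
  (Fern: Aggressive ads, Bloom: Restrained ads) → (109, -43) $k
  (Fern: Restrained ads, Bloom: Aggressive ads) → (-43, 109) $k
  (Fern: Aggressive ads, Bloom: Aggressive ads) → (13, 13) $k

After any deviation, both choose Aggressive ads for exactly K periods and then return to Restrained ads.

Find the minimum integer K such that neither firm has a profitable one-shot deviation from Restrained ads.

Need Σ_{k=1}^{K} δ^k ≥ (109−63)/(63−13) = 0.9200 at δ = 5/7.
At K = 1 the sum is 0.7143 < 0.9200; at K = 2 it is 1.2245 ≥ 0.9200.
So the minimum punishment length is K = 2.

2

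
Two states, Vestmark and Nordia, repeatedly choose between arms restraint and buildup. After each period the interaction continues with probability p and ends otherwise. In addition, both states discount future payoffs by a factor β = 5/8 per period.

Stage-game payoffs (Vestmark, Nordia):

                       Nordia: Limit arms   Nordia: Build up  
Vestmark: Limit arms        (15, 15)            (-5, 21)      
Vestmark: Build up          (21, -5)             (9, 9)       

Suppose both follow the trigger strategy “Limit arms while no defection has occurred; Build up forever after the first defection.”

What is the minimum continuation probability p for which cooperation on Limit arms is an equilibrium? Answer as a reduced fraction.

4/5

With continuation probability p and discount β, the effective per-period discount factor is βp.
Grim-trigger IC: βp ≥ (21−15)/(21−9) = 1/2.
So p ≥ (1/2)/(5/8) = 4/5.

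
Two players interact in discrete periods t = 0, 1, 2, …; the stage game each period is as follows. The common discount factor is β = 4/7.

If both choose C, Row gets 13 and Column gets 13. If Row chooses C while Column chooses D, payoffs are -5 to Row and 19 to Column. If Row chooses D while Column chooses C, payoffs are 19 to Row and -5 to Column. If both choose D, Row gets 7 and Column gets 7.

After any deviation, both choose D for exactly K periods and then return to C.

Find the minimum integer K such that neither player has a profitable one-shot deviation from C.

IC: β(1−β^K)/(1−β) ≥ (19−13)/(13−7) = 1.
With β = 4/7: need 1 − β^K ≥ 1·(1−4/7)/(4/7), i.e. β^K ≤ 0.2500.
Since (4/7)^2 = 0.3265 and (4/7)^3 = 0.1866, the smallest such K is 3.

3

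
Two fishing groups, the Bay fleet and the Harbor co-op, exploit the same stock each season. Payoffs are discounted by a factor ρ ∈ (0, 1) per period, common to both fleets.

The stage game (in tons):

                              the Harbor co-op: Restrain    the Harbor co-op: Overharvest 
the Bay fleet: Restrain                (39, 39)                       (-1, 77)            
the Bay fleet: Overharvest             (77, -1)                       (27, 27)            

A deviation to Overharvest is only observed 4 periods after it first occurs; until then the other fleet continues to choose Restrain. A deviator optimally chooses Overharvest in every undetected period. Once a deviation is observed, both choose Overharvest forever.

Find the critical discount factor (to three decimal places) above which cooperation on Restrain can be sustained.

A deviator earns 77 for 4 periods, then 27 forever; cooperating earns 39 forever. Multiplying the IC by (1−ρ):
39 ≥ 77(1−ρ^4) + 27ρ^4, so 50·ρ^4 ≥ 38 and ρ^4 ≥ 19/25.
ρ ≥ (19/25)^(1/4) ≈ 0.934.

0.934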